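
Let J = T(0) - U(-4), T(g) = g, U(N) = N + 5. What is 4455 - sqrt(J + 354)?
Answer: 4455 - sqrt(353) ≈ 4436.2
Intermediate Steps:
U(N) = 5 + N
J = -1 (J = 0 - (5 - 4) = 0 - 1*1 = 0 - 1 = -1)
4455 - sqrt(J + 354) = 4455 - sqrt(-1 + 354) = 4455 - sqrt(353)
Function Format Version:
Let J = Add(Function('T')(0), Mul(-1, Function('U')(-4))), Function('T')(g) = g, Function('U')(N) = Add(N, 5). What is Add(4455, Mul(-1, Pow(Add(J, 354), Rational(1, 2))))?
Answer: Add(4455, Mul(-1, Pow(353, Rational(1, 2)))) ≈ 4436.2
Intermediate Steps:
Function('U')(N) = Add(5, N)
J = -1 (J = Add(0, Mul(-1, Add(5, -4))) = Add(0, Mul(-1, 1)) = Add(0, -1) = -1)
Add(4455, Mul(-1, Pow(Add(J, 354), Rational(1, 2)))) = Add(4455, Mul(-1, Pow(Add(-1, 354), Rational(1, 2)))) = Add(4455, Mul(-1, Pow(353, Rational(1, 2))))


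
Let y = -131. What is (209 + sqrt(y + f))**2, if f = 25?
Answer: (209 + I*sqrt(106))**2 ≈ 43575.0 + 4303.6*I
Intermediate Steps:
(209 + sqrt(y + f))**2 = (209 + sqrt(-131 + 25))**2 = (209 + sqrt(-106))**2 = (209 + I*sqrt(106))**2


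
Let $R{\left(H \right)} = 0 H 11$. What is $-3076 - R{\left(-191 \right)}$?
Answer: $-3076$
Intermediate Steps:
$R{\left(H \right)} = 0$ ($R{\left(H \right)} = 0 \cdot 11 = 0$)
$-3076 - R{\left(-191 \right)} = -3076 - 0 = -3076 + 0 = -3076$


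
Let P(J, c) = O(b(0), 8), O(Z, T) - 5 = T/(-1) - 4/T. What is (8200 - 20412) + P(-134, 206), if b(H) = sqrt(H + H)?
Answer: -24431/2 ≈ -12216.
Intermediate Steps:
b(H) = sqrt(2)*sqrt(H) (b(H) = sqrt(2*H) = sqrt(2)*sqrt(H))
O(Z, T) = 5 - T - 4/T (O(Z, T) = 5 + (T/(-1) - 4/T) = 5 + (T*(-1) - 4/T) = 5 + (-T - 4/T) = 5 - T - 4/T)
P(J, c) = -7/2 (P(J, c) = 5 - 1*8 - 4/8 = 5 - 8 - 4*1/8 = 5 - 8 - 1/2 = -7/2)
(8200 - 20412) + P(-134, 206) = (8200 - 20412) - 7/2 = -12212 - 7/2 = -24431/2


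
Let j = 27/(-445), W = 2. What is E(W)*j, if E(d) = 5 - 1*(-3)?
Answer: -216/445 ≈ -0.48539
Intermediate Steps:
E(d) = 8 (E(d) = 5 + 3 = 8)
j = -27/445 (j = 27*(-1/445) = -27/445 ≈ -0.060674)
E(W)*j = 8*(-27/445) = -216/445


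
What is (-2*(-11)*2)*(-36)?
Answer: -1584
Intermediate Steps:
(-2*(-11)*2)*(-36) = (22*2)*(-36) = 44*(-36) = -1584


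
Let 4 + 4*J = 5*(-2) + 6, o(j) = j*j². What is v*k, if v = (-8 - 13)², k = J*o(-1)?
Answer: 882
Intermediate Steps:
o(j) = j³
J = -2 (J = -1 + (5*(-2) + 6)/4 = -1 + (-10 + 6)/4 = -1 + (¼)*(-4) = -1 - 1 = -2)
k = 2 (k = -2*(-1)³ = -2*(-1) = 2)
v = 441 (v = (-21)² = 441)
v*k = 441*2 = 882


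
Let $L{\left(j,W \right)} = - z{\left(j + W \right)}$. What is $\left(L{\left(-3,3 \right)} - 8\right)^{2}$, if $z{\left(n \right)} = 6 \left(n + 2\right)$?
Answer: $400$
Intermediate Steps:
$z{\left(n \right)} = 12 + 6 n$ ($z{\left(n \right)} = 6 \left(2 + n\right) = 12 + 6 n$)
$L{\left(j,W \right)} = -12 - 6 W - 6 j$ ($L{\left(j,W \right)} = - (12 + 6 \left(j + W\right)) = - (12 + 6 \left(W + j\right)) = - (12 + \left(6 W + 6 j\right)) = - (12 + 6 W + 6 j) = -12 - 6 W - 6 j$)
$\left(L{\left(-3,3 \right)} - 8\right)^{2} = \left(\left(-12 - 18 - -18\right) - 8\right)^{2} = \left(\left(-12 - 18 + 18\right) - 8\right)^{2} = \left(-12 - 8\right)^{2} = \left(-20\right)^{2} = 400$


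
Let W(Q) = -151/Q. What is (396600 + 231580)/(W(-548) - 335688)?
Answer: -344242640/183956873 ≈ -1.8713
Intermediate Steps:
(396600 + 231580)/(W(-548) - 335688) = (396600 + 231580)/(-151/(-548) - 335688) = 628180/(-151*(-1/548) - 335688) = 628180/(151/548 - 335688) = 628180/(-183956873/548) = 628180*(-548/183956873) = -344242640/183956873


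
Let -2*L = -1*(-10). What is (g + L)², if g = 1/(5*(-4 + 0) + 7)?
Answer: 4356/169 ≈ 25.775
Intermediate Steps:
L = -5 (L = -(-1)*(-10)/2 = -½*10 = -5)
g = -1/13 (g = 1/(5*(-4) + 7) = 1/(-20 + 7) = 1/(-13) = -1/13 ≈ -0.076923)
(g + L)² = (-1/13 - 5)² = (-66/13)² = 4356/169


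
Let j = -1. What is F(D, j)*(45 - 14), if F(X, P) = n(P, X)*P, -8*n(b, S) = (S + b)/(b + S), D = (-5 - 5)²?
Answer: 31/8 ≈ 3.8750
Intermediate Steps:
D = 100 (D = (-10)² = 100)
n(b, S) = -⅛ (n(b, S) = -(S + b)/(8*(b + S)) = -(S + b)/(8*(S + b)) = -⅛*1 = -⅛)
F(X, P) = -P/8
F(D, j)*(45 - 14) = (-⅛*(-1))*(45 - 14) = (⅛)*31 = 31/8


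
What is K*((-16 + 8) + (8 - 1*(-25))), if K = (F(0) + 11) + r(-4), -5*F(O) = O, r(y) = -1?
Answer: 250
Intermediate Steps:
F(O) = -O/5
K = 10 (K = (-⅕*0 + 11) - 1 = (0 + 11) - 1 = 11 - 1 = 10)
K*((-16 + 8) + (8 - 1*(-25))) = 10*((-16 + 8) + (8 - 1*(-25))) = 10*(-8 + (8 + 25)) = 10*(-8 + 33) = 10*25 = 250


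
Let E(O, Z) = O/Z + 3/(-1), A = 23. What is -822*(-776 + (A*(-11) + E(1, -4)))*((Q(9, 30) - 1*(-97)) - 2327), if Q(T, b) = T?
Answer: -3769079199/2 ≈ -1.8845e+9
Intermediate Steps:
E(O, Z) = -3 + O/Z (E(O, Z) = O/Z + 3*(-1) = O/Z - 3 = -3 + O/Z)
-822*(-776 + (A*(-11) + E(1, -4)))*((Q(9, 30) - 1*(-97)) - 2327) = -822*(-776 + (23*(-11) + (-3 + 1/(-4))))*((9 - 1*(-97)) - 2327) = -822*(-776 + (-253 + (-3 + 1*(-1/4))))*((9 + 97) - 2327) = -822*(-776 + (-253 + (-3 - 1/4)))*(106 - 2327) = -822*(-776 + (-253 - 13/4))*(-2221) = -822*(-776 - 1025/4)*(-2221) = -(-1697019)*(-2221)/2 = -822*9170509/4 = -3769079199/2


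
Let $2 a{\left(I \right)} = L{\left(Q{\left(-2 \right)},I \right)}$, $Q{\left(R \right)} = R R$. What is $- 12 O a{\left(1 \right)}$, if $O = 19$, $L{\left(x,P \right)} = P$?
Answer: $-114$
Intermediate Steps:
$Q{\left(R \right)} = R^{2}$
$a{\left(I \right)} = \frac{I}{2}$
$- 12 O a{\left(1 \right)} = \left(-12\right) 19 \cdot \frac{1}{2} \cdot 1 = \left(-228\right) \frac{1}{2} = -114$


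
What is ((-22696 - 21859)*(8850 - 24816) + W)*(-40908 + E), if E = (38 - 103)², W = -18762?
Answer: -26094318817344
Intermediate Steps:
E = 4225 (E = (-65)² = 4225)
((-22696 - 21859)*(8850 - 24816) + W)*(-40908 + E) = ((-22696 - 21859)*(8850 - 24816) - 18762)*(-40908 + 4225) = (-44555*(-15966) - 18762)*(-36683) = (711365130 - 18762)*(-36683) = 711346368*(-36683) = -26094318817344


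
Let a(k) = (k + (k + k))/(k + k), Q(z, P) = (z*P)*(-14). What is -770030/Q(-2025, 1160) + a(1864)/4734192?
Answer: -1047534637/44738114400 ≈ -0.023415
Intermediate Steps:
Q(z, P) = -14*P*z (Q(z, P) = (P*z)*(-14) = -14*P*z)
a(k) = 3/2 (a(k) = (k + 2*k)/((2*k)) = (3*k)*(1/(2*k)) = 3/2)
-770030/Q(-2025, 1160) + a(1864)/4734192 = -770030/((-14*1160*(-2025))) + (3/2)/4734192 = -770030/32886000 + (3/2)*(1/4734192) = -770030*1/32886000 + 1/3156128 = -77003/3288600 + 1/3156128 = -1047534637/44738114400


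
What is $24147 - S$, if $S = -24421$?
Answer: $48568$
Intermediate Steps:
$24147 - S = 24147 - -24421 = 24147 + 24421 = 48568$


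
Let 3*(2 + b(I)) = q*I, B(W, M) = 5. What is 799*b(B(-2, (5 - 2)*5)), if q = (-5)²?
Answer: 95081/3 ≈ 31694.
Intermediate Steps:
q = 25
b(I) = -2 + 25*I/3 (b(I) = -2 + (25*I)/3 = -2 + 25*I/3)
799*b(B(-2, (5 - 2)*5)) = 799*(-2 + (25/3)*5) = 799*(-2 + 125/3) = 799*(119/3) = 95081/3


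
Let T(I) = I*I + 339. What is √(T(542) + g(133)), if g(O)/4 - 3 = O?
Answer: √294647 ≈ 542.81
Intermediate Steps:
g(O) = 12 + 4*O
T(I) = 339 + I² (T(I) = I² + 339 = 339 + I²)
√(T(542) + g(133)) = √((339 + 542²) + (12 + 4*133)) = √((339 + 293764) + (12 + 532)) = √(294103 + 544) = √294647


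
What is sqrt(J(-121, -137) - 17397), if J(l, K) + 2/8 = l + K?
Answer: I*sqrt(70621)/2 ≈ 132.87*I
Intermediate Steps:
J(l, K) = -1/4 + K + l (J(l, K) = -1/4 + (l + K) = -1/4 + (K + l) = -1/4 + K + l)
sqrt(J(-121, -137) - 17397) = sqrt((-1/4 - 137 - 121) - 17397) = sqrt(-1033/4 - 17397) = sqrt(-70621/4) = I*sqrt(70621)/2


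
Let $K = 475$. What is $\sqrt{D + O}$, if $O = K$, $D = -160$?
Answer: $3 \sqrt{35} \approx 17.748$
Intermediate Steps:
$O = 475$
$\sqrt{D + O} = \sqrt{-160 + 475} = \sqrt{315} = 3 \sqrt{35}$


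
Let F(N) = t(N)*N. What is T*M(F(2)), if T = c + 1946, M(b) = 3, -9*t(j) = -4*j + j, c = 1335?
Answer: 9843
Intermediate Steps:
t(j) = j/3 (t(j) = -(-4*j + j)/9 = -(-1)*j/3 = j/3)
F(N) = N²/3 (F(N) = (N/3)*N = N²/3)
T = 3281 (T = 1335 + 1946 = 3281)
T*M(F(2)) = 3281*3 = 9843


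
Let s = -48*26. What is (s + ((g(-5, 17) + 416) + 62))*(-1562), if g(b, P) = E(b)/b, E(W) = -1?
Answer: 6012138/5 ≈ 1.2024e+6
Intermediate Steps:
s = -1248
g(b, P) = -1/b
(s + ((g(-5, 17) + 416) + 62))*(-1562) = (-1248 + ((-1/(-5) + 416) + 62))*(-1562) = (-1248 + ((-1*(-1/5) + 416) + 62))*(-1562) = (-1248 + ((1/5 + 416) + 62))*(-1562) = (-1248 + (2081/5 + 62))*(-1562) = (-1248 + 2391/5)*(-1562) = -3849/5*(-1562) = 6012138/5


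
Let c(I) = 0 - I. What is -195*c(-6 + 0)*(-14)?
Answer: 16380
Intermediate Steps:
c(I) = -I
-195*c(-6 + 0)*(-14) = -(-195)*(-6 + 0)*(-14) = -(-195)*(-6)*(-14) = -195*6*(-14) = -1170*(-14) = 16380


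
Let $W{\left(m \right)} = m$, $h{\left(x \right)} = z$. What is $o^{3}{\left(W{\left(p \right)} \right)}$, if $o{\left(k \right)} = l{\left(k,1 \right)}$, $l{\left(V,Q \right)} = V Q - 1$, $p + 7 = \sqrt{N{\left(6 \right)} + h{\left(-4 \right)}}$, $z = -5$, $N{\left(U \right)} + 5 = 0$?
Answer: $-272 + 182 i \sqrt{10} \approx -272.0 + 575.53 i$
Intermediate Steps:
$N{\left(U \right)} = -5$ ($N{\left(U \right)} = -5 + 0 = -5$)
$h{\left(x \right)} = -5$
$p = -7 + i \sqrt{10}$ ($p = -7 + \sqrt{-5 - 5} = -7 + \sqrt{-10} = -7 + i \sqrt{10} \approx -7.0 + 3.1623 i$)
$l{\left(V,Q \right)} = -1 + Q V$ ($l{\left(V,Q \right)} = Q V - 1 = -1 + Q V$)
$o{\left(k \right)} = -1 + k$ ($o{\left(k \right)} = -1 + 1 k = -1 + k$)
$o^{3}{\left(W{\left(p \right)} \right)} = \left(-1 - \left(7 - i \sqrt{10}\right)\right)^{3} = \left(-8 + i \sqrt{10}\right)^{3}$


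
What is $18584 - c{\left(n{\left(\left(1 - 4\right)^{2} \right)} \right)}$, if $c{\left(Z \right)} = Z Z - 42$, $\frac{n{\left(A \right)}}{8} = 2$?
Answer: $18370$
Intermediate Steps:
$n{\left(A \right)} = 16$ ($n{\left(A \right)} = 8 \cdot 2 = 16$)
$c{\left(Z \right)} = -42 + Z^{2}$ ($c{\left(Z \right)} = Z^{2} - 42 = -42 + Z^{2}$)
$18584 - c{\left(n{\left(\left(1 - 4\right)^{2} \right)} \right)} = 18584 - \left(-42 + 16^{2}\right) = 18584 - \left(-42 + 256\right) = 18584 - 214 = 18370$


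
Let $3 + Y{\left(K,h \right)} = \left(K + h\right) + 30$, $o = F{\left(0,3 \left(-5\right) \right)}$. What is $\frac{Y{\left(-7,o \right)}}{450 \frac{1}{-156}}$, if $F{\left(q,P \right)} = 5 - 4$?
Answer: $- \frac{182}{25} \approx -7.28$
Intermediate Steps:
$F{\left(q,P \right)} = 1$
$o = 1$
$Y{\left(K,h \right)} = 27 + K + h$ ($Y{\left(K,h \right)} = -3 + \left(\left(K + h\right) + 30\right) = -3 + \left(30 + K + h\right) = 27 + K + h$)
$\frac{Y{\left(-7,o \right)}}{450 \frac{1}{-156}} = \frac{27 - 7 + 1}{450 \frac{1}{-156}} = \frac{21}{450 \left(- \frac{1}{156}\right)} = \frac{21}{- \frac{75}{26}} = 21 \left(- \frac{26}{75}\right) = - \frac{182}{25}$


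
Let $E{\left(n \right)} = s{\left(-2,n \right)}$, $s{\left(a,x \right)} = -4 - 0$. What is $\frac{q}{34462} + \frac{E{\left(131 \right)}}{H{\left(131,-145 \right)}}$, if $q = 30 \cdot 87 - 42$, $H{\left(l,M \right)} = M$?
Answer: $\frac{255104}{2498495} \approx 0.1021$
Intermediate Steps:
$q = 2568$ ($q = 2610 - 42 = 2568$)
$s{\left(a,x \right)} = -4$ ($s{\left(a,x \right)} = -4 + 0 = -4$)
$E{\left(n \right)} = -4$
$\frac{q}{34462} + \frac{E{\left(131 \right)}}{H{\left(131,-145 \right)}} = \frac{2568}{34462} - \frac{4}{-145} = 2568 \cdot \frac{1}{34462} - - \frac{4}{145} = \frac{1284}{17231} + \frac{4}{145} = \frac{255104}{2498495}$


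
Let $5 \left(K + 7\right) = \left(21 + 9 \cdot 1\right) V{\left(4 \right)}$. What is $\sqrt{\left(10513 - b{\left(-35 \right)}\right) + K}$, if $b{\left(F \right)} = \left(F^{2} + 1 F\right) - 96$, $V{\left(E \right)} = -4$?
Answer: $2 \sqrt{2347} \approx 96.892$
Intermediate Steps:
$b{\left(F \right)} = -96 + F + F^{2}$ ($b{\left(F \right)} = \left(F^{2} + F\right) - 96 = \left(F + F^{2}\right) - 96 = -96 + F + F^{2}$)
$K = -31$ ($K = -7 + \frac{\left(21 + 9 \cdot 1\right) \left(-4\right)}{5} = -7 + \frac{\left(21 + 9\right) \left(-4\right)}{5} = -7 + \frac{30 \left(-4\right)}{5} = -7 + \frac{1}{5} \left(-120\right) = -7 - 24 = -31$)
$\sqrt{\left(10513 - b{\left(-35 \right)}\right) + K} = \sqrt{\left(10513 - \left(-96 - 35 + \left(-35\right)^{2}\right)\right) - 31} = \sqrt{\left(10513 - \left(-96 - 35 + 1225\right)\right) - 31} = \sqrt{\left(10513 - 1094\right) - 31} = \sqrt{9419 - 31} = \sqrt{9388} = 2 \sqrt{2347}$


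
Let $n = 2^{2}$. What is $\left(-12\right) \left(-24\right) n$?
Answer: $1152$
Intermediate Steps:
$n = 4$
$\left(-12\right) \left(-24\right) n = \left(-12\right) \left(-24\right) 4 = 288 \cdot 4 = 1152$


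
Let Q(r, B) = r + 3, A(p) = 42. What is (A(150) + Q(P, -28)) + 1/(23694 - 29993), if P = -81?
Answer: -226765/6299 ≈ -36.000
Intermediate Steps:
Q(r, B) = 3 + r
(A(150) + Q(P, -28)) + 1/(23694 - 29993) = (42 + (3 - 81)) + 1/(23694 - 29993) = (42 - 78) + 1/(-6299) = -36 - 1/6299 = -226765/6299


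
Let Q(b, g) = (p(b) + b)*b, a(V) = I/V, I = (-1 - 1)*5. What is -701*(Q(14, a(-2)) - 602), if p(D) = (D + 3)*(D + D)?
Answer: -4386858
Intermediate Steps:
p(D) = 2*D*(3 + D) (p(D) = (3 + D)*(2*D) = 2*D*(3 + D))
I = -10 (I = -2*5 = -10)
a(V) = -10/V
Q(b, g) = b*(b + 2*b*(3 + b)) (Q(b, g) = (2*b*(3 + b) + b)*b = (b + 2*b*(3 + b))*b = b*(b + 2*b*(3 + b)))
-701*(Q(14, a(-2)) - 602) = -701*(14**2*(7 + 2*14) - 602) = -701*(196*(7 + 28) - 602) = -701*(196*35 - 602) = -701*(6860 - 602) = -701*6258 = -4386858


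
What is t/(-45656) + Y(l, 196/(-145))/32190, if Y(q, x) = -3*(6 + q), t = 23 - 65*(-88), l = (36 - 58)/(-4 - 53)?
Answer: -1764547507/13961833080 ≈ -0.12638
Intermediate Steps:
l = 22/57 (l = -22/(-57) = -22*(-1/57) = 22/57 ≈ 0.38596)
t = 5743 (t = 23 + 5720 = 5743)
Y(q, x) = -18 - 3*q
t/(-45656) + Y(l, 196/(-145))/32190 = 5743/(-45656) + (-18 - 3*22/57)/32190 = 5743*(-1/45656) + (-18 - 22/19)*(1/32190) = -5743/45656 - 364/19*1/32190 = -5743/45656 - 182/305805 = -1764547507/13961833080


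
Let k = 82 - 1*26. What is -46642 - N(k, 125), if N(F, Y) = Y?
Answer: -46767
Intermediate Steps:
k = 56 (k = 82 - 26 = 56)
-46642 - N(k, 125) = -46642 - 1*125 = -46642 - 125 = -46767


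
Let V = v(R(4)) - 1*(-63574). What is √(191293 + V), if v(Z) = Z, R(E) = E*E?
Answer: √254883 ≈ 504.86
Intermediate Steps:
R(E) = E²
V = 63590 (V = 4² - 1*(-63574) = 16 + 63574 = 63590)
√(191293 + V) = √(191293 + 63590) = √254883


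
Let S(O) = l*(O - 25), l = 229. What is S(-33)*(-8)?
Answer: 106256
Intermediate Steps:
S(O) = -5725 + 229*O (S(O) = 229*(O - 25) = 229*(-25 + O) = -5725 + 229*O)
S(-33)*(-8) = (-5725 + 229*(-33))*(-8) = (-5725 - 7557)*(-8) = -13282*(-8) = 106256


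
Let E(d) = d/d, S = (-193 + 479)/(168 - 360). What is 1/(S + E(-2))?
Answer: -96/47 ≈ -2.0426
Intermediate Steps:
S = -143/96 (S = 286/(-192) = 286*(-1/192) = -143/96 ≈ -1.4896)
E(d) = 1
1/(S + E(-2)) = 1/(-143/96 + 1) = 1/(-47/96) = -96/47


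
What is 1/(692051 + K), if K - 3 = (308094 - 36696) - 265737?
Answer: 1/697715 ≈ 1.4333e-6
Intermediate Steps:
K = 5664 (K = 3 + ((308094 - 36696) - 265737) = 3 + (271398 - 265737) = 3 + 5661 = 5664)
1/(692051 + K) = 1/(692051 + 5664) = 1/697715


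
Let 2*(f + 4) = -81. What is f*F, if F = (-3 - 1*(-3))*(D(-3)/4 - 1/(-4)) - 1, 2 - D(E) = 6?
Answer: 89/2 ≈ 44.500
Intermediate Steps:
D(E) = -4 (D(E) = 2 - 1*6 = 2 - 6 = -4)
f = -89/2 (f = -4 + (½)*(-81) = -4 - 81/2 = -89/2 ≈ -44.500)
F = -1 (F = (-3 - 1*(-3))*(-4/4 - 1/(-4)) - 1 = (-3 + 3)*(-4*¼ - 1*(-¼)) - 1 = 0*(-1 + ¼) - 1 = 0*(-¾) - 1 = 0 - 1 = -1)
f*F = -89/2*(-1) = 89/2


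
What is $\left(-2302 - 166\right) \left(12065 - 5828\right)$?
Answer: $-15392916$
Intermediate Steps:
$\left(-2302 - 166\right) \left(12065 - 5828\right) = \left(-2302 + \left(-7476 + 7310\right)\right) 6237 = \left(-2302 - 166\right) 6237 = \left(-2468\right) 6237 = -15392916$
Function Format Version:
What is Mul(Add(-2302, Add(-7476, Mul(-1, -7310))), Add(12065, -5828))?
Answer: -15392916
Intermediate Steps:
Mul(Add(-2302, Add(-7476, Mul(-1, -7310))), Add(12065, -5828)) = Mul(Add(-2302, Add(-7476, 7310)), 6237) = Mul(Add(-2302, -166), 6237) = Mul(-2468, 6237) = -15392916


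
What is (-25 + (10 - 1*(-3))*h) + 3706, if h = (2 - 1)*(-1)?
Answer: 3668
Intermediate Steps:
h = -1 (h = 1*(-1) = -1)
(-25 + (10 - 1*(-3))*h) + 3706 = (-25 + (10 - 1*(-3))*(-1)) + 3706 = (-25 + (10 + 3)*(-1)) + 3706 = (-25 + 13*(-1)) + 3706 = (-25 - 13) + 3706 = -38 + 3706 = 3668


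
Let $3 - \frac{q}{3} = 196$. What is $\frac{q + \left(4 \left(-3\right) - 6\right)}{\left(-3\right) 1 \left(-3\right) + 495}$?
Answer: $- \frac{199}{168} \approx -1.1845$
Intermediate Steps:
$q = -579$ ($q = 9 - 588 = -579$)
$\frac{q + \left(4 \left(-3\right) - 6\right)}{\left(-3\right) 1 \left(-3\right) + 495} = \frac{-579 + \left(4 \left(-3\right) - 6\right)}{\left(-3\right) 1 \left(-3\right) + 495} = \frac{-579 - 18}{\left(-3\right) \left(-3\right) + 495} = \frac{-579 - 18}{9 + 495} = - \frac{597}{504} = \left(-597\right) \frac{1}{504} = - \frac{199}{168}$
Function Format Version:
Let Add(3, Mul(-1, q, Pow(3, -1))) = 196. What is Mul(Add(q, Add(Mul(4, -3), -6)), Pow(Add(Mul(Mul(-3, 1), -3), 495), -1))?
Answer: Rational(-199, 168) ≈ -1.1845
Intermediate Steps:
q = -579 (q = Add(9, Mul(-3, 196)) = Add(9, -588) = -579)
Mul(Add(q, Add(Mul(4, -3), -6)), Pow(Add(Mul(Mul(-3, 1), -3), 495), -1)) = Mul(Add(-579, Add(Mul(4, -3), -6)), Pow(Add(Mul(Mul(-3, 1), -3), 495), -1)) = Mul(Add(-579, Add(-12, -6)), Pow(Add(Mul(-3, -3), 495), -1)) = Mul(Add(-579, -18), Pow(Add(9, 495), -1)) = Mul(-597, Pow(504, -1)) = Mul(-597, Rational(1, 504)) = Rational(-199, 168)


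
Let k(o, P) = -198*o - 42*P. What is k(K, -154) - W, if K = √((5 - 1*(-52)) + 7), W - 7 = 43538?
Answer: -38661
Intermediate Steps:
W = 43545 (W = 7 + 43538 = 43545)
K = 8 (K = √((5 + 52) + 7) = √(57 + 7) = √64 = 8)
k(K, -154) - W = (-198*8 - 42*(-154)) - 1*43545 = (-1584 + 6468) - 43545 = 4884 - 43545 = -38661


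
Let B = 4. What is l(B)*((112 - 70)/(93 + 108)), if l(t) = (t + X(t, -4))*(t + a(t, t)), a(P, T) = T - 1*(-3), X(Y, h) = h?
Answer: 0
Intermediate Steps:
a(P, T) = 3 + T (a(P, T) = T + 3 = 3 + T)
l(t) = (-4 + t)*(3 + 2*t) (l(t) = (t - 4)*(t + (3 + t)) = (-4 + t)*(3 + 2*t))
l(B)*((112 - 70)/(93 + 108)) = (-12 - 5*4 + 2*4**2)*((112 - 70)/(93 + 108)) = (-12 - 20 + 2*16)*(42/201) = (-12 - 20 + 32)*(42*(1/201)) = 0*(14/67) = 0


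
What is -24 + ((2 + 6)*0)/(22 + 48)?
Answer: -24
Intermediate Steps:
-24 + ((2 + 6)*0)/(22 + 48) = -24 + (8*0)/70 = -24 + (1/70)*0 = -24 + 0 = -24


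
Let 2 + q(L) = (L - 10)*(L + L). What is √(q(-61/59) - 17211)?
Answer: I*√59839031/59 ≈ 131.11*I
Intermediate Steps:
q(L) = -2 + 2*L*(-10 + L) (q(L) = -2 + (L - 10)*(L + L) = -2 + (-10 + L)*(2*L) = -2 + 2*L*(-10 + L))
√(q(-61/59) - 17211) = √((-2 - (-1220)/59 + 2*(-61/59)²) - 17211) = √((-2 - (-1220)/59 + 2*(-61*1/59)²) - 17211) = √((-2 - 20*(-61/59) + 2*(-61/59)²) - 17211) = √((-2 + 1220/59 + 2*(3721/3481)) - 17211) = √((-2 + 1220/59 + 7442/3481) - 17211) = √(72460/3481 - 17211) = √(-59839031/3481) = I*√59839031/59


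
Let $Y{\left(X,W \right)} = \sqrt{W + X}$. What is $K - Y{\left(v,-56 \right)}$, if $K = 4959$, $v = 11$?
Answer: $4959 - 3 i \sqrt{5} \approx 4959.0 - 6.7082 i$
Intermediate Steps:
$K - Y{\left(v,-56 \right)} = 4959 - \sqrt{-56 + 11} = 4959 - \sqrt{-45} = 4959 - 3 i \sqrt{5}$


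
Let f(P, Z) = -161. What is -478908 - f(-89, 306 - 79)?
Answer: -478747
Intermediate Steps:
-478908 - f(-89, 306 - 79) = -478908 - 1*(-161) = -478908 + 161 = -478747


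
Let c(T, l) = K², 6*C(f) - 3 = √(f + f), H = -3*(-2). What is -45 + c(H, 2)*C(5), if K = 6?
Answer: -27 + 6*√10 ≈ -8.0263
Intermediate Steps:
H = 6
C(f) = ½ + √2*√f/6 (C(f) = ½ + √(f + f)/6 = ½ + √(2*f)/6 = ½ + (√2*√f)/6 = ½ + √2*√f/6)
c(T, l) = 36 (c(T, l) = 6² = 36)
-45 + c(H, 2)*C(5) = -45 + 36*(½ + √2*√5/6) = -45 + 36*(½ + √10/6) = -45 + (18 + 6*√10) = -27 + 6*√10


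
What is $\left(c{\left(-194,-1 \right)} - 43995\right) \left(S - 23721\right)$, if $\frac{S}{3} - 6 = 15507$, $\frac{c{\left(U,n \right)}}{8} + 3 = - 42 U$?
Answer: $482942970$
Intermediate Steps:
$c{\left(U,n \right)} = -24 - 336 U$ ($c{\left(U,n \right)} = -24 + 8 \left(- 42 U\right) = -24 - 336 U$)
$S = 46539$ ($S = 18 + 3 \cdot 15507 = 18 + 46521 = 46539$)
$\left(c{\left(-194,-1 \right)} - 43995\right) \left(S - 23721\right) = \left(\left(-24 - -65184\right) - 43995\right) \left(46539 - 23721\right) = \left(\left(-24 + 65184\right) - 43995\right) 22818 = \left(65160 - 43995\right) 22818 = 21165 \cdot 22818 = 482942970$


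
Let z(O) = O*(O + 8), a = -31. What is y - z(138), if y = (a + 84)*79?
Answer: -15961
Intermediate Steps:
y = 4187 (y = (-31 + 84)*79 = 53*79 = 4187)
z(O) = O*(8 + O)
y - z(138) = 4187 - 138*(8 + 138) = 4187 - 138*146 = 4187 - 1*20148 = 4187 - 20148 = -15961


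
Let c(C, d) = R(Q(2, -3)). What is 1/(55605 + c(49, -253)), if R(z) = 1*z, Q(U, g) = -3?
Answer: 1/55602 ≈ 1.7985e-5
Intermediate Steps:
R(z) = z
c(C, d) = -3
1/(55605 + c(49, -253)) = 1/(55605 - 3) = 1/55602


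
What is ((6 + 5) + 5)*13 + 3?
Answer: 211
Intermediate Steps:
((6 + 5) + 5)*13 + 3 = (11 + 5)*13 + 3 = 16*13 + 3 = 208 + 3 = 211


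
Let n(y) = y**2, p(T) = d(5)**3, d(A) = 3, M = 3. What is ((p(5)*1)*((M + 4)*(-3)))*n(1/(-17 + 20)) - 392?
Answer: -455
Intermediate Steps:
p(T) = 27 (p(T) = 3**3 = 27)
((p(5)*1)*((M + 4)*(-3)))*n(1/(-17 + 20)) - 392 = ((27*1)*((3 + 4)*(-3)))*(1/(-17 + 20))**2 - 392 = (27*(7*(-3)))*(1/3)**2 - 392 = (27*(-21))*(1/3)**2 - 392 = -567*1/9 - 392 = -63 - 392 = -455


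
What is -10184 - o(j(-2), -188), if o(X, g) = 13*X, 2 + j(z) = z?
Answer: -10132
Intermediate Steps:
j(z) = -2 + z
-10184 - o(j(-2), -188) = -10184 - 13*(-2 - 2) = -10184 - 13*(-4) = -10184 - 1*(-52) = -10184 + 52 = -10132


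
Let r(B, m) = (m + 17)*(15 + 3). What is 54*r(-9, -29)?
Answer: -11664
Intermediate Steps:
r(B, m) = 306 + 18*m (r(B, m) = (17 + m)*18 = 306 + 18*m)
54*r(-9, -29) = 54*(306 + 18*(-29)) = 54*(306 - 522) = 54*(-216) = -11664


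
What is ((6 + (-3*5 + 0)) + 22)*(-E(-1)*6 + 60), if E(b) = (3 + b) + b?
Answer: 702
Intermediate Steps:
E(b) = 3 + 2*b
((6 + (-3*5 + 0)) + 22)*(-E(-1)*6 + 60) = ((6 + (-3*5 + 0)) + 22)*(-(3 + 2*(-1))*6 + 60) = ((6 + (-15 + 0)) + 22)*(-(3 - 2)*6 + 60) = ((6 - 15) + 22)*(-1*1*6 + 60) = (-9 + 22)*(-1*6 + 60) = 13*(-6 + 60) = 13*54 = 702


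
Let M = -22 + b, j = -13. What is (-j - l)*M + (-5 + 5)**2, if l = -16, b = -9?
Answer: -899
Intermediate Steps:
M = -31 (M = -22 - 9 = -31)
(-j - l)*M + (-5 + 5)**2 = (-1*(-13) - 1*(-16))*(-31) + (-5 + 5)**2 = (13 + 16)*(-31) + 0**2 = 29*(-31) + 0 = -899 + 0 = -899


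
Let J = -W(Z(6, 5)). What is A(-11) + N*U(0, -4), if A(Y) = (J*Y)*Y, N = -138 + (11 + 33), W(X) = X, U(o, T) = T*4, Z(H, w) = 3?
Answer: 1141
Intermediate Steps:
U(o, T) = 4*T
J = -3 (J = -1*3 = -3)
N = -94 (N = -138 + 44 = -94)
A(Y) = -3*Y² (A(Y) = (-3*Y)*Y = -3*Y²)
A(-11) + N*U(0, -4) = -3*(-11)² - 376*(-4) = -3*121 - 94*(-16) = -363 + 1504 = 1141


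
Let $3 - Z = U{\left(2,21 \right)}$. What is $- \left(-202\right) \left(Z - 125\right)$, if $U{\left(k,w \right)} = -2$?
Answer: $-24240$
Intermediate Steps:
$Z = 5$ ($Z = 3 - -2 = 3 + 2 = 5$)
$- \left(-202\right) \left(Z - 125\right) = - \left(-202\right) \left(5 - 125\right) = - \left(-202\right) \left(-120\right) = \left(-1\right) 24240 = -24240$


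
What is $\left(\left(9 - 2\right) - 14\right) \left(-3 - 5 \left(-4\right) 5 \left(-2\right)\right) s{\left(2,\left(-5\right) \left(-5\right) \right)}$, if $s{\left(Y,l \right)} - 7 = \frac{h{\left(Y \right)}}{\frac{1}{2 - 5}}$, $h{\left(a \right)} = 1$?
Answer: $5684$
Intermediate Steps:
$s{\left(Y,l \right)} = 4$ ($s{\left(Y,l \right)} = 7 + 1 \frac{1}{\frac{1}{2 - 5}} = 7 + 1 \frac{1}{\frac{1}{-3}} = 7 + 1 \frac{1}{- \frac{1}{3}} = 7 + 1 \left(-3\right) = 7 - 3 = 4$)
$\left(\left(9 - 2\right) - 14\right) \left(-3 - 5 \left(-4\right) 5 \left(-2\right)\right) s{\left(2,\left(-5\right) \left(-5\right) \right)} = \left(\left(9 - 2\right) - 14\right) \left(-3 - 5 \left(-4\right) 5 \left(-2\right)\right) 4 = \left(7 - 14\right) \left(-3 - 5 \left(\left(-20\right) \left(-2\right)\right)\right) 4 = - 7 \left(-3 - 200\right) 4 = \left(-7\right) \left(-203\right) 4 = 1421 \cdot 4 = 5684$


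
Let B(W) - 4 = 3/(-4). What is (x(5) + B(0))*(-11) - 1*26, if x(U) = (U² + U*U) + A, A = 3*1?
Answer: -2579/4 ≈ -644.75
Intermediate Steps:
B(W) = 13/4 (B(W) = 4 + 3/(-4) = 4 + 3*(-¼) = 4 - ¾ = 13/4)
A = 3
x(U) = 3 + 2*U² (x(U) = (U² + U*U) + 3 = (U² + U²) + 3 = 2*U² + 3 = 3 + 2*U²)
(x(5) + B(0))*(-11) - 1*26 = ((3 + 2*5²) + 13/4)*(-11) - 1*26 = ((3 + 2*25) + 13/4)*(-11) - 26 = ((3 + 50) + 13/4)*(-11) - 26 = (53 + 13/4)*(-11) - 26 = (225/4)*(-11) - 26 = -2475/4 - 26 = -2579/4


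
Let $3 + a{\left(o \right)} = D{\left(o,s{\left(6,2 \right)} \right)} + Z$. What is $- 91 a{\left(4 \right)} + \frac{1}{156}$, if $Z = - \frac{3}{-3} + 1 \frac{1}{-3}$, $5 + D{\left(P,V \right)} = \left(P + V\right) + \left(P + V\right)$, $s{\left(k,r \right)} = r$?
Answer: $- \frac{66247}{156} \approx -424.66$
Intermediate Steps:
$D{\left(P,V \right)} = -5 + 2 P + 2 V$ ($D{\left(P,V \right)} = -5 + \left(\left(P + V\right) + \left(P + V\right)\right) = -5 + \left(2 P + 2 V\right) = -5 + 2 P + 2 V$)
$Z = \frac{2}{3}$ ($Z = \left(-3\right) \left(- \frac{1}{3}\right) + 1 \left(- \frac{1}{3}\right) = 1 - \frac{1}{3} = \frac{2}{3} \approx 0.66667$)
$a{\left(o \right)} = - \frac{10}{3} + 2 o$ ($a{\left(o \right)} = -3 + \left(\left(-5 + 2 o + 2 \cdot 2\right) + \frac{2}{3}\right) = -3 + \left(\left(-5 + 2 o + 4\right) + \frac{2}{3}\right) = -3 + \left(\left(-1 + 2 o\right) + \frac{2}{3}\right) = -3 + \left(- \frac{1}{3} + 2 o\right) = - \frac{10}{3} + 2 o$)
$- 91 a{\left(4 \right)} + \frac{1}{156} = - 91 \left(- \frac{10}{3} + 2 \cdot 4\right) + \frac{1}{156} = - 91 \left(- \frac{10}{3} + 8\right) + \frac{1}{156} = \left(-91\right) \frac{14}{3} + \frac{1}{156} = - \frac{1274}{3} + \frac{1}{156} = - \frac{66247}{156}$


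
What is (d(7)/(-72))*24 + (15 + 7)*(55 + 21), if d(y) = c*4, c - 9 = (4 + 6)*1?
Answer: 4940/3 ≈ 1646.7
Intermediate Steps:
c = 19 (c = 9 + (4 + 6)*1 = 9 + 10*1 = 9 + 10 = 19)
d(y) = 76 (d(y) = 19*4 = 76)
(d(7)/(-72))*24 + (15 + 7)*(55 + 21) = (76/(-72))*24 + (15 + 7)*(55 + 21) = (76*(-1/72))*24 + 22*76 = -19/18*24 + 1672 = -76/3 + 1672 = 4940/3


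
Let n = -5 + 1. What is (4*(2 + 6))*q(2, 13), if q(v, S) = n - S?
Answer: -544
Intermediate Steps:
n = -4
q(v, S) = -4 - S
(4*(2 + 6))*q(2, 13) = (4*(2 + 6))*(-4 - 1*13) = (4*8)*(-4 - 13) = 32*(-17) = -544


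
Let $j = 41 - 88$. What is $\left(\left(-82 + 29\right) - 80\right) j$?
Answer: $6251$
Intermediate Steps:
$j = -47$
$\left(\left(-82 + 29\right) - 80\right) j = \left(\left(-82 + 29\right) - 80\right) \left(-47\right) = \left(-53 - 80\right) \left(-47\right) = \left(-133\right) \left(-47\right) = 6251$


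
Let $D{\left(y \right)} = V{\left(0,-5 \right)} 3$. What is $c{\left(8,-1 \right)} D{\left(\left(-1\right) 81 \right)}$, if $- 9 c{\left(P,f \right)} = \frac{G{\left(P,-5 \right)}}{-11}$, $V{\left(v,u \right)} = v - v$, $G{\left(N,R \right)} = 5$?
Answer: $0$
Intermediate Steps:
$V{\left(v,u \right)} = 0$
$D{\left(y \right)} = 0$ ($D{\left(y \right)} = 0 \cdot 3 = 0$)
$c{\left(P,f \right)} = \frac{5}{99}$ ($c{\left(P,f \right)} = - \frac{5 \frac{1}{-11}}{9} = - \frac{5 \left(- \frac{1}{11}\right)}{9} = \left(- \frac{1}{9}\right) \left(- \frac{5}{11}\right) = \frac{5}{99}$)
$c{\left(8,-1 \right)} D{\left(\left(-1\right) 81 \right)} = \frac{5}{99} \cdot 0 = 0$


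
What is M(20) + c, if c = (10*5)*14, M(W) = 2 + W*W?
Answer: 1102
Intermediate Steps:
M(W) = 2 + W²
c = 700 (c = 50*14 = 700)
M(20) + c = (2 + 20²) + 700 = (2 + 400) + 700 = 402 + 700 = 1102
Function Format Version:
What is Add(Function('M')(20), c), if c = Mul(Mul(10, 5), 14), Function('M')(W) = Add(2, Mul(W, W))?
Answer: 1102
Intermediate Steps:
Function('M')(W) = Add(2, Pow(W, 2))
c = 700 (c = Mul(50, 14) = 700)
Add(Function('M')(20), c) = Add(Add(2, Pow(20, 2)), 700) = Add(Add(2, 400), 700) = Add(402, 700) = 1102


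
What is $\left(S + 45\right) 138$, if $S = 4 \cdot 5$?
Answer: $8970$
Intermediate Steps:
$S = 20$
$\left(S + 45\right) 138 = \left(20 + 45\right) 138 = 65 \cdot 138 = 8970$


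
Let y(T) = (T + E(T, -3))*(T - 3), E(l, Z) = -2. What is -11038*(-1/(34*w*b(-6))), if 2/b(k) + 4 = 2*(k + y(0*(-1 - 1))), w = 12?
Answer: -5519/102 ≈ -54.108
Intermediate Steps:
y(T) = (-3 + T)*(-2 + T) (y(T) = (T - 2)*(T - 3) = (-2 + T)*(-3 + T) = (-3 + T)*(-2 + T))
b(k) = 2/(8 + 2*k) (b(k) = 2/(-4 + 2*(k + (6 + (0*(-1 - 1))² - 0*(-1 - 1)))) = 2/(-4 + 2*(k + (6 + (0*(-2))² - 0*(-2)))) = 2/(-4 + 2*(k + (6 + 0² - 5*0))) = 2/(-4 + 2*(k + (6 + 0 + 0))) = 2/(-4 + 2*(k + 6)) = 2/(-4 + 2*(6 + k)) = 2/(-4 + (12 + 2*k)) = 2/(8 + 2*k))
-11038*(-1/(34*w*b(-6))) = -11038/((-34/(4 - 6))*12) = -11038/((-34/(-2))*12) = -11038/(-½*(-34)*12) = -11038/(17*12) = -11038/204 = -11038*1/204 = -5519/102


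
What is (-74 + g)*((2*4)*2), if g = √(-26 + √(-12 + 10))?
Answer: -1184 + 16*√(-26 + I*√2) ≈ -1181.8 + 81.615*I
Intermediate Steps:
g = √(-26 + I*√2) (g = √(-26 + √(-2)) = √(-26 + I*√2) ≈ 0.13862 + 5.1009*I)
(-74 + g)*((2*4)*2) = (-74 + √(-26 + I*√2))*((2*4)*2) = (-74 + √(-26 + I*√2))*(8*2) = (-74 + √(-26 + I*√2))*16 = -1184 + 16*√(-26 + I*√2)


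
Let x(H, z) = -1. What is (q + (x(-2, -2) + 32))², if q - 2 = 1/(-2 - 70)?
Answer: 5640625/5184 ≈ 1088.1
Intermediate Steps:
q = 143/72 (q = 2 + 1/(-2 - 70) = 2 + 1/(-72) = 2 - 1/72 = 143/72 ≈ 1.9861)
(q + (x(-2, -2) + 32))² = (143/72 + (-1 + 32))² = (143/72 + 31)² = (2375/72)² = 5640625/5184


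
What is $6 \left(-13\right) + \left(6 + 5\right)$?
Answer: $-67$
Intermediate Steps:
$6 \left(-13\right) + \left(6 + 5\right) = -78 + 11 = -67$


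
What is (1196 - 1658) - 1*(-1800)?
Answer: 1338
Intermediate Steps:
(1196 - 1658) - 1*(-1800) = -462 + 1800 = 1338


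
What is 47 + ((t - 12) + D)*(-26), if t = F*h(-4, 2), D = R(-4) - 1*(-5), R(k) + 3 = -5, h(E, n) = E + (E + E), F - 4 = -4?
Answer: 437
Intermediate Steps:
F = 0 (F = 4 - 4 = 0)
h(E, n) = 3*E (h(E, n) = E + 2*E = 3*E)
R(k) = -8 (R(k) = -3 - 5 = -8)
D = -3 (D = -8 - 1*(-5) = -8 + 5 = -3)
t = 0 (t = 0*(3*(-4)) = 0*(-12) = 0)
47 + ((t - 12) + D)*(-26) = 47 + ((0 - 12) - 3)*(-26) = 47 + (-12 - 3)*(-26) = 47 - 15*(-26) = 47 + 390 = 437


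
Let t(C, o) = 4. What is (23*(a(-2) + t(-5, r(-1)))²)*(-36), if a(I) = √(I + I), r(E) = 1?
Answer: -9936 - 13248*I ≈ -9936.0 - 13248.0*I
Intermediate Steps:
a(I) = √2*√I (a(I) = √(2*I) = √2*√I)
(23*(a(-2) + t(-5, r(-1)))²)*(-36) = (23*(√2*√(-2) + 4)²)*(-36) = (23*(√2*(I*√2) + 4)²)*(-36) = (23*(2*I + 4)²)*(-36) = (23*(4 + 2*I)²)*(-36) = -828*(4 + 2*I)²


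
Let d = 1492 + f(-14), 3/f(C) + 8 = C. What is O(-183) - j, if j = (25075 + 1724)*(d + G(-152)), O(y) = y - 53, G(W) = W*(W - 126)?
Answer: -25792783139/22 ≈ -1.1724e+9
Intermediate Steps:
f(C) = 3/(-8 + C)
G(W) = W*(-126 + W)
O(y) = -53 + y
d = 32821/22 (d = 1492 + 3/(-8 - 14) = 1492 + 3/(-22) = 1492 + 3*(-1/22) = 1492 - 3/22 = 32821/22 ≈ 1491.9)
j = 25792777947/22 (j = (25075 + 1724)*(32821/22 - 152*(-126 - 152)) = 26799*(32821/22 - 152*(-278)) = 26799*(32821/22 + 42256) = 26799*(962453/22) = 25792777947/22 ≈ 1.1724e+9)
O(-183) - j = (-53 - 183) - 1*25792777947/22 = -236 - 25792777947/22 = -25792783139/22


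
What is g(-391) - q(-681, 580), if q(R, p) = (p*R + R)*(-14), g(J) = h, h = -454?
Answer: -5539708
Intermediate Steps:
g(J) = -454
q(R, p) = -14*R - 14*R*p (q(R, p) = (R*p + R)*(-14) = (R + R*p)*(-14) = -14*R - 14*R*p)
g(-391) - q(-681, 580) = -454 - (-14)*(-681)*(1 + 580) = -454 - (-14)*(-681)*581 = -454 - 1*5539254 = -454 - 5539254 = -5539708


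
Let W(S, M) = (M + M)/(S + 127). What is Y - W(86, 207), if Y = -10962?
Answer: -778440/71 ≈ -10964.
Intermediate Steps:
W(S, M) = 2*M/(127 + S) (W(S, M) = (2*M)/(127 + S) = 2*M/(127 + S))
Y - W(86, 207) = -10962 - 2*207/(127 + 86) = -10962 - 2*207/213 = -10962 - 1*138/71 = -10962 - 138/71 = -778440/71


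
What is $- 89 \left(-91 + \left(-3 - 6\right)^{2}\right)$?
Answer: $890$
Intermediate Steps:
$- 89 \left(-91 + \left(-3 - 6\right)^{2}\right) = - 89 \left(-91 + \left(-9\right)^{2}\right) = - 89 \left(-91 + 81\right) = \left(-89\right) \left(-10\right) = 890$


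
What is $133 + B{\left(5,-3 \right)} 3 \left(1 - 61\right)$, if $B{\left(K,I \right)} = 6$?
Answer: $-947$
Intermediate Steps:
$133 + B{\left(5,-3 \right)} 3 \left(1 - 61\right) = 133 + 6 \cdot 3 \left(1 - 61\right) = 133 + 18 \left(1 - 61\right) = 133 + 18 \left(-60\right) = 133 - 1080 = -947$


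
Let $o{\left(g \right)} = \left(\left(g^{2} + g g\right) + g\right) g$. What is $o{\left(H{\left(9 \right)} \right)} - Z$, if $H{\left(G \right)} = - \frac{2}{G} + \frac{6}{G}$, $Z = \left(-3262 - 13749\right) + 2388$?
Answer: $\frac{10660439}{729} \approx 14623.0$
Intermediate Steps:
$Z = -14623$ ($Z = -17011 + 2388 = -14623$)
$H{\left(G \right)} = \frac{4}{G}$
$o{\left(g \right)} = g \left(g + 2 g^{2}\right)$ ($o{\left(g \right)} = \left(\left(g^{2} + g^{2}\right) + g\right) g = \left(2 g^{2} + g\right) g = \left(g + 2 g^{2}\right) g = g \left(g + 2 g^{2}\right)$)
$o{\left(H{\left(9 \right)} \right)} - Z = \left(\frac{4}{9}\right)^{2} \left(1 + 2 \cdot \frac{4}{9}\right) - -14623 = \left(4 \cdot \frac{1}{9}\right)^{2} \left(1 + 2 \cdot 4 \cdot \frac{1}{9}\right) + 14623 = \left(\frac{4}{9}\right)^{2} \left(1 + 2 \cdot \frac{4}{9}\right) + 14623 = \frac{16 \left(1 + \frac{8}{9}\right)}{81} + 14623 = \frac{16}{81} \cdot \frac{17}{9} + 14623 = \frac{272}{729} + 14623 = \frac{10660439}{729}$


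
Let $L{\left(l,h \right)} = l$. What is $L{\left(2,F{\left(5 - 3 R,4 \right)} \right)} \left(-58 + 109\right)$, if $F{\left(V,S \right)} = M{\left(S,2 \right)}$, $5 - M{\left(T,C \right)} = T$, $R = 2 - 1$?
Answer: $102$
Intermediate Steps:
$R = 1$
$M{\left(T,C \right)} = 5 - T$
$F{\left(V,S \right)} = 5 - S$
$L{\left(2,F{\left(5 - 3 R,4 \right)} \right)} \left(-58 + 109\right) = 2 \left(-58 + 109\right) = 2 \cdot 51 = 102$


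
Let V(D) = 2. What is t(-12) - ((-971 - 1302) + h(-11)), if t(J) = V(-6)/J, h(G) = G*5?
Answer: 13967/6 ≈ 2327.8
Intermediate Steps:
h(G) = 5*G
t(J) = 2/J
t(-12) - ((-971 - 1302) + h(-11)) = 2/(-12) - ((-971 - 1302) + 5*(-11)) = 2*(-1/12) - (-2273 - 55) = -1/6 - 1*(-2328) = -1/6 + 2328 = 13967/6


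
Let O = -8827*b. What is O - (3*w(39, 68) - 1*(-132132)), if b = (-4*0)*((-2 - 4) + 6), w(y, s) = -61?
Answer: -131949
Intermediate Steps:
b = 0 (b = 0*(-6 + 6) = 0*0 = 0)
O = 0 (O = -8827*0 = 0)
O - (3*w(39, 68) - 1*(-132132)) = 0 - (3*(-61) - 1*(-132132)) = 0 - (-183 + 132132) = 0 - 1*131949 = 0 - 131949 = -131949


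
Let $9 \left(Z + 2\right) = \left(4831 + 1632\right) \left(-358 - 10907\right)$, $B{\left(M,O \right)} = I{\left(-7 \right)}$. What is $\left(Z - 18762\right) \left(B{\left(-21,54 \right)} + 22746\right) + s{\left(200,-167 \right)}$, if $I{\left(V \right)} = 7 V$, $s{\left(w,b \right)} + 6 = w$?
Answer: $- \frac{552101278747}{3} \approx -1.8403 \cdot 10^{11}$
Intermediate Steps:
$s{\left(w,b \right)} = -6 + w$
$B{\left(M,O \right)} = -49$ ($B{\left(M,O \right)} = 7 \left(-7\right) = -49$)
$Z = - \frac{24268571}{3}$ ($Z = -2 + \frac{\left(4831 + 1632\right) \left(-358 - 10907\right)}{9} = -2 + \frac{6463 \left(-11265\right)}{9} = -2 + \frac{1}{9} \left(-72805695\right) = -2 - \frac{24268565}{3} = - \frac{24268571}{3} \approx -8.0895 \cdot 10^{6}$)
$\left(Z - 18762\right) \left(B{\left(-21,54 \right)} + 22746\right) + s{\left(200,-167 \right)} = \left(- \frac{24268571}{3} - 18762\right) \left(-49 + 22746\right) + \left(-6 + 200\right) = \left(- \frac{24324857}{3}\right) 22697 + 194 = - \frac{552101279329}{3} + 194 = - \frac{552101278747}{3}$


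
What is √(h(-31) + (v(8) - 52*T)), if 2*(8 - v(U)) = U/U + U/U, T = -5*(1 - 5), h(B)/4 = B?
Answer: I*√1157 ≈ 34.015*I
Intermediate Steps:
h(B) = 4*B
T = 20 (T = -5*(-4) = 20)
v(U) = 7 (v(U) = 8 - (U/U + U/U)/2 = 8 - (1 + 1)/2 = 8 - ½*2 = 8 - 1 = 7)
√(h(-31) + (v(8) - 52*T)) = √(4*(-31) + (7 - 52*20)) = √(-124 + (7 - 1040)) = √(-124 - 1033) = √(-1157) = I*√1157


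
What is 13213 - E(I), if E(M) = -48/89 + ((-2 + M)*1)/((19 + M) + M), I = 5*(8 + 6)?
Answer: 186978743/14151 ≈ 13213.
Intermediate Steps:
I = 70 (I = 5*14 = 70)
E(M) = -48/89 + (-2 + M)/(19 + 2*M) (E(M) = -48*1/89 + (-2 + M)/(19 + 2*M) = -48/89 + (-2 + M)/(19 + 2*M))
13213 - E(I) = 13213 - (-1090 - 7*70)/(89*(19 + 2*70)) = 13213 - (-1090 - 490)/(89*(19 + 140)) = 13213 - (-1580)/(89*159) = 13213 - 1*(-1580/14151) = 13213 + 1580/14151 = 186978743/14151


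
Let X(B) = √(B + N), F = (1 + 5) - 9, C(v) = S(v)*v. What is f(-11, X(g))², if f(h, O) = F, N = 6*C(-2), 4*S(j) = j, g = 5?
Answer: 9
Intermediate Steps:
S(j) = j/4
C(v) = v²/4 (C(v) = (v/4)*v = v²/4)
N = 6 (N = 6*((¼)*(-2)²) = 6*((¼)*4) = 6*1 = 6)
F = -3 (F = 6 - 9 = -3)
X(B) = √(6 + B) (X(B) = √(B + 6) = √(6 + B))
f(h, O) = -3
f(-11, X(g))² = (-3)² = 9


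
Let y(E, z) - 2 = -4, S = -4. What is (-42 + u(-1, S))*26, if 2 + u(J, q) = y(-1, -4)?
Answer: -1196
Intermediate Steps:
y(E, z) = -2 (y(E, z) = 2 - 4 = -2)
u(J, q) = -4 (u(J, q) = -2 - 2 = -4)
(-42 + u(-1, S))*26 = (-42 - 4)*26 = -46*26 = -1196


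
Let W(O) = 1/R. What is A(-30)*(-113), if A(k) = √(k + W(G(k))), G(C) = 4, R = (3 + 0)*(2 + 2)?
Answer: -113*I*√1077/6 ≈ -618.07*I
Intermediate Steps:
R = 12 (R = 3*4 = 12)
W(O) = 1/12
A(k) = √(1/12 + k) (A(k) = √(k + 1/12) = √(1/12 + k))
A(-30)*(-113) = (√(3 + 36*(-30))/6)*(-113) = (√(3 - 1080)/6)*(-113) = (√(-1077)/6)*(-113) = ((I*√1077)/6)*(-113) = (I*√1077/6)*(-113) = -113*I*√1077/6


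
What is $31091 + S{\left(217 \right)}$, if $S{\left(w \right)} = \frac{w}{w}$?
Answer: $31092$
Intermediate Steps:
$S{\left(w \right)} = 1$
$31091 + S{\left(217 \right)} = 31091 + 1 = 31092$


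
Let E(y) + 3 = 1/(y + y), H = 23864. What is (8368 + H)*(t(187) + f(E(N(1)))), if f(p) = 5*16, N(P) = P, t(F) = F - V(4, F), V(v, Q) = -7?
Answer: 8831568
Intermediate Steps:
t(F) = 7 + F (t(F) = F - 1*(-7) = F + 7 = 7 + F)
E(y) = -3 + 1/(2*y) (E(y) = -3 + 1/(y + y) = -3 + 1/(2*y))
f(p) = 80
(8368 + H)*(t(187) + f(E(N(1)))) = (8368 + 23864)*((7 + 187) + 80) = 32232*(194 + 80) = 32232*274 = 8831568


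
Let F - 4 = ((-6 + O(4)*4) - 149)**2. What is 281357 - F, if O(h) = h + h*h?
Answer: 275728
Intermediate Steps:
O(h) = h + h**2
F = 5629 (F = 4 + ((-6 + (4*(1 + 4))*4) - 149)**2 = 4 + ((-6 + (4*5)*4) - 149)**2 = 4 + ((-6 + 20*4) - 149)**2 = 4 + ((-6 + 80) - 149)**2 = 4 + (74 - 149)**2 = 4 + (-75)**2 = 4 + 5625 = 5629)
281357 - F = 281357 - 1*5629 = 281357 - 5629 = 275728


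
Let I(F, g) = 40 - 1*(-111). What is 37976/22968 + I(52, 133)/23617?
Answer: 10231220/6164037 ≈ 1.6598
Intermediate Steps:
I(F, g) = 151 (I(F, g) = 40 + 111 = 151)
37976/22968 + I(52, 133)/23617 = 37976/22968 + 151/23617 = 37976*(1/22968) + 151*(1/23617) = 4747/2871 + 151/23617 = 10231220/6164037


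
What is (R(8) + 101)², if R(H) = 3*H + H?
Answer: 17689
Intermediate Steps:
R(H) = 4*H
(R(8) + 101)² = (4*8 + 101)² = (32 + 101)² = 133² = 17689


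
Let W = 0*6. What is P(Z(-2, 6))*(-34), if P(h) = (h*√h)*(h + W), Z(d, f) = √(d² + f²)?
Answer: -1360*2^(¾)*5^(¼) ≈ -3420.2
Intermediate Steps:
W = 0
P(h) = h^(5/2) (P(h) = (h*√h)*(h + 0) = h^(3/2)*h = h^(5/2))
P(Z(-2, 6))*(-34) = (√((-2)² + 6²))^(5/2)*(-34) = (√(4 + 36))^(5/2)*(-34) = (√40)^(5/2)*(-34) = (2*√10)^(5/2)*(-34) = (40*2^(¾)*5^(¼))*(-34) = -1360*2^(¾)*5^(¼)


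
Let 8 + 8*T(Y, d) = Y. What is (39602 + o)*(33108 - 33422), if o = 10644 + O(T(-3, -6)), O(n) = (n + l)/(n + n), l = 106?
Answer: -173418275/11 ≈ -1.5765e+7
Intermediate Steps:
T(Y, d) = -1 + Y/8
O(n) = (106 + n)/(2*n) (O(n) = (n + 106)/(n + n) = (106 + n)/((2*n)) = (106 + n)*(1/(2*n)) = (106 + n)/(2*n))
o = 233331/22 (o = 10644 + (106 + (-1 + (⅛)*(-3)))/(2*(-1 + (⅛)*(-3))) = 10644 + (106 + (-1 - 3/8))/(2*(-1 - 3/8)) = 10644 + (106 - 11/8)/(2*(-11/8)) = 10644 + (½)*(-8/11)*(837/8) = 10644 - 837/22 = 233331/22 ≈ 10606.)
(39602 + o)*(33108 - 33422) = (39602 + 233331/22)*(33108 - 33422) = (1104575/22)*(-314) = -173418275/11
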